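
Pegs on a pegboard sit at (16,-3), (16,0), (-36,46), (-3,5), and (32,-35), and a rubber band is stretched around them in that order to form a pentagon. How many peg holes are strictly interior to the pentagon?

563

Using the shoelace formula, 2A = |[16·0 − 16·(-3)] + [16·46 − (-36)·0] + [(-36)·5 − (-3)·46] + [(-3)·(-35) − 32·5] + [32·(-3) − 16·(-35)]| = 1151, so the area is 575.5.
Summing gcd(|Δx|,|Δy|) over the edges gives the boundary count: gcd(0,3) + gcd(52,46) + gcd(33,41) + gcd(35,40) + gcd(16,32) = 3+2+1+5+16 = 27.
By Pick's theorem A = I + B/2 − 1, so I = 575.5 − 27/2 + 1 = 563.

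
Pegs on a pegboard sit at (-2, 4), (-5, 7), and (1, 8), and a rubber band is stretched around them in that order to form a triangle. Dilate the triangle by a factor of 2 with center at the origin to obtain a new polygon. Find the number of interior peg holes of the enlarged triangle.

38

Using the shoelace formula, 2A = |((-2)·7 − (-5)·4) + ((-5)·8 − 1·7) + (1·4 − (-2)·8)| = 21, so the area is 10.5.
The number of boundary lattice points is Σ gcd(|Δx|,|Δy|) = gcd(3,3) + gcd(6,1) + gcd(3,4) = 3+1+1 = 5.
Scaling by 2 multiplies the area by 2² = 4 (so the new area is 42) and multiplies the boundary lattice-point count by 2, giving 10.
By Pick's theorem, the interior count of the dilated polygon is 42 − 10/2 + 1 = 38.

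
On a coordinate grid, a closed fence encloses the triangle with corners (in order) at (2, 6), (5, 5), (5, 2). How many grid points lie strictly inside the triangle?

Using the shoelace formula, 2A = |(2·5 − 5·6) + (5·2 − 5·5) + (5·6 − 2·2)| = 9, so the area is 4.5.
The number of boundary lattice points is Σ gcd(|Δx|,|Δy|) = gcd(3,1) + gcd(0,3) + gcd(3,4) = 1+3+1 = 5.
By Pick's theorem A = I + B/2 − 1, so I = 4.5 − 5/2 + 1 = 3.

3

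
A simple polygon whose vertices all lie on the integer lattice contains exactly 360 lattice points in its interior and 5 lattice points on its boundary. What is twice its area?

723

Pick's theorem states A = I + B/2 − 1, so A = 360 + 5/2 − 1 = 723/2.
Hence 2A = 723.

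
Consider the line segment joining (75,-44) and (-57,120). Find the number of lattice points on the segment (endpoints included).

The number of lattice points on a segment between lattice points is gcd(|Δx|,|Δy|) + 1 = gcd(132,164) + 1 = 4 + 1 = 5.

5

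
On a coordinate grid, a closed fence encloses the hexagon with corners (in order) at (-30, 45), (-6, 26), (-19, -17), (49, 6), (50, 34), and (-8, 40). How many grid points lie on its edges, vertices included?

Summing gcd(|Δx|,|Δy|) over the edges gives the boundary count: gcd(24,19) + gcd(13,43) + gcd(68,23) + gcd(1,28) + gcd(58,6) + gcd(22,5) = 1+1+1+1+2+1 = 7.

7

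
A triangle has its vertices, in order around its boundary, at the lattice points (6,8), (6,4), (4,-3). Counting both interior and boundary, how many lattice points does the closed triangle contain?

8

The shoelace formula gives twice the area as |[6·4 − 6·8] + [6·(-3) − 4·4] + [4·8 − 6·(-3)]| = 8, so the area is 4.
Summing gcd(|Δx|,|Δy|) over the edges gives the boundary count: gcd(0,4) + gcd(2,7) + gcd(2,11) = 4+1+1 = 6.
Pick's theorem gives I = A − B/2 + 1 = 4 − 6/2 + 1 = 2, so the closed region contains I + B = 2 + 6 = 8 lattice points.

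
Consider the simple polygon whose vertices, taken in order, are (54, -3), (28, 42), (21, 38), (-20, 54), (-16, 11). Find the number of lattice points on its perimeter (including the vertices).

Summing gcd(|Δx|,|Δy|) over the edges gives the boundary count: gcd(26,45) + gcd(7,4) + gcd(41,16) + gcd(4,43) + gcd(70,14) = 1+1+1+1+14 = 18.

18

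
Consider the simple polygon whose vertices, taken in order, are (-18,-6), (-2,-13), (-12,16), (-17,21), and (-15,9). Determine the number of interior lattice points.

Using the shoelace formula, 2A = |[(-18)·(-13) − (-2)·(-6)] + [(-2)·16 − (-12)·(-13)] + [(-12)·21 − (-17)·16] + [(-17)·9 − (-15)·21] + [(-15)·(-6) − (-18)·9]| = 468, so the area is 234.
Along each edge there are gcd(|Δx|,|Δy|)+1 lattice points, so counting each shared vertex once the boundary has gcd(16,7) + gcd(10,29) + gcd(5,5) + gcd(2,12) + gcd(3,15) = 1+1+5+2+3 = 12.
Pick's theorem gives I = A − B/2 + 1 = 234 − 12/2 + 1 = 229.

229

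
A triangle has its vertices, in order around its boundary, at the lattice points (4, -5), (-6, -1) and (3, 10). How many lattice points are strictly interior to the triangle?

By the shoelace formula, twice the signed area is |[4·(-1) − (-6)·(-5)] + [(-6)·10 − 3·(-1)] + [3·(-5) − 4·10]| = 146, so the area is 73.
Along each edge there are gcd(|Δx|,|Δy|)+1 lattice points, so counting each shared vertex once the boundary has gcd(10,4) + gcd(9,11) + gcd(1,15) = 2+1+1 = 4.
Pick's theorem gives I = A − B/2 + 1 = 73 − 4/2 + 1 = 72.

72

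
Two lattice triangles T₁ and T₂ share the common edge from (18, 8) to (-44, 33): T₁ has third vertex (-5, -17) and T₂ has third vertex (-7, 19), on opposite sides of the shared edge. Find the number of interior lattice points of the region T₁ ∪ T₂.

1090

The union is the simple quadrilateral with vertices (18, 8), (-5, -17), (-44, 33), (-7, 19) in order.
The shoelace formula gives twice the area as |(18·(-17) − (-5)·8) + ((-5)·33 − (-44)·(-17)) + ((-44)·19 − (-7)·33) + ((-7)·8 − 18·19)| = 2182, so the area is 1091.
The number of boundary lattice points is Σ gcd(|Δx|,|Δy|) = gcd(23,25) + gcd(39,50) + gcd(37,14) + gcd(25,11) = 1+1+1+1 = 4.
By Pick's theorem I = A − B/2 + 1 = 1091 − 4/2 + 1 = 1090.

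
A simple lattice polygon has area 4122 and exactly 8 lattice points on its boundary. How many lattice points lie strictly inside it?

Pick's theorem A = I + B/2 − 1 rearranges to I = A − B/2 + 1 = 4122 − 8/2 + 1 = 4119.

4119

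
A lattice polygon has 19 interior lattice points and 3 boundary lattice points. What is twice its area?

39

By Pick's theorem, A = I + B/2 − 1 = 19 + 3/2 − 1 = 39/2.
Hence 2A = 39.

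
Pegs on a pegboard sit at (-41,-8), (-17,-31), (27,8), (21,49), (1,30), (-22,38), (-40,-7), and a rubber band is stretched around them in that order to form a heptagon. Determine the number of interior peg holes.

By the shoelace formula, twice the signed area is |[(-41)·(-31) − (-17)·(-8)] + [(-17)·8 − 27·(-31)] + [27·49 − 21·8] + [21·30 − 1·49] + [1·38 − (-22)·30] + [(-22)·(-7) − (-40)·38] + [(-40)·(-8) − (-41)·(-7)]| = 5977, so the area is 2988.5.
Along each edge there are gcd(|Δx|,|Δy|)+1 lattice points, so counting each shared vertex once the boundary has gcd(24,23) + gcd(44,39) + gcd(6,41) + gcd(20,19) + gcd(23,8) + gcd(18,45) + gcd(1,1) = 1+1+1+1+1+9+1 = 15.
Pick's theorem gives I = A − B/2 + 1 = 2988.5 − 15/2 + 1 = 2982.

2982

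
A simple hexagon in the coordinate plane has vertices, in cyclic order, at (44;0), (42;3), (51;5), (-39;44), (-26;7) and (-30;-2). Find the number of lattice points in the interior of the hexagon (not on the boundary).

Using the shoelace formula, 2A = |[44·3 − 42·0] + [42·5 − 51·3] + [51·44 − (-39)·5] + [(-39)·7 − (-26)·44] + [(-26)·(-2) − (-30)·7] + [(-30)·0 − 44·(-2)]| = 3849, so the area is 3849/2.
Summing gcd(|Δx|,|Δy|) over the edges gives the boundary count: gcd(2,3) + gcd(9,2) + gcd(90,39) + gcd(13,37) + gcd(4,9) + gcd(74,2) = 1+1+3+1+1+2 = 9.
By Pick's theorem A = I + B/2 − 1, so I = 3849/2 − 9/2 + 1 = 1921.

1921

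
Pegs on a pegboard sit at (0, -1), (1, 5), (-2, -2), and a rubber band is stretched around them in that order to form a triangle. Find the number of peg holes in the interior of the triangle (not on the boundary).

By the shoelace formula, twice the signed area is |[0·5 − 1·(-1)] + [1·(-2) − (-2)·5] + [(-2)·(-1) − 0·(-2)]| = 11, so the area is 5.5.
Summing gcd(|Δx|,|Δy|) over the edges gives the boundary count: gcd(1,6) + gcd(3,7) + gcd(2,1) = 1+1+1 = 3.
By Pick's theorem A = I + B/2 − 1, so I = 5.5 − 3/2 + 1 = 5.

5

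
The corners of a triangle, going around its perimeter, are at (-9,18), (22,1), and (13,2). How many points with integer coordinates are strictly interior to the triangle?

The shoelace formula gives twice the area as |[(-9)·1 − 22·18] + [22·2 − 13·1] + [13·18 − (-9)·2]| = 122, so the area is 61.
Along each edge there are gcd(|Δx|,|Δy|)+1 lattice points, so counting each shared vertex once the boundary has gcd(31,17) + gcd(9,1) + gcd(22,16) = 1+1+2 = 4.
Pick's theorem gives I = A − B/2 + 1 = 61 − 4/2 + 1 = 60.

60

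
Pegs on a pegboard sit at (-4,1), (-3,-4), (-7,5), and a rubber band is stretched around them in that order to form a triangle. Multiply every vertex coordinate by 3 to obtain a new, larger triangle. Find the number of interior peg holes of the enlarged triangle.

46

By the shoelace formula, twice the signed area is |[(-4)·(-4) − (-3)·1] + [(-3)·5 − (-7)·(-4)] + [(-7)·1 − (-4)·5]| = 11, so the area is 5.5.
Summing gcd(|Δx|,|Δy|) over the edges gives the boundary count: gcd(1,5) + gcd(4,9) + gcd(3,4) = 1+1+1 = 3.
Scaling by 3 multiplies the area by 3² = 9 (so the new area is 99/2) and multiplies the boundary lattice-point count by 3, giving 9.
By Pick's theorem, the interior count of the dilated polygon is 99/2 − 9/2 + 1 = 46.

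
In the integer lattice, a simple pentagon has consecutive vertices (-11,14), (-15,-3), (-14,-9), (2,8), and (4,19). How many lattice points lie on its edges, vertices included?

9

Summing gcd(|Δx|,|Δy|) over the edges gives the boundary count: gcd(4,17) + gcd(1,6) + gcd(16,17) + gcd(2,11) + gcd(15,5) = 1+1+1+1+5 = 9.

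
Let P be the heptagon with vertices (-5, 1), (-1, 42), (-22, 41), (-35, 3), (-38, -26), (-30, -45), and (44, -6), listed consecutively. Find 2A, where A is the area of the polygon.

The shoelace formula gives twice the area as |[(-5)·42 − (-1)·1] + [(-1)·41 − (-22)·42] + [(-22)·3 − (-35)·41] + [(-35)·(-26) − (-38)·3] + [(-38)·(-45) − (-30)·(-26)] + [(-30)·(-6) − 44·(-45)] + [44·1 − (-5)·(-6)]| = 6171, so the area is 3085.5.

6171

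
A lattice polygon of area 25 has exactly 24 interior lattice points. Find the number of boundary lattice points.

4

Pick's theorem gives A = I + B/2 − 1, so B = 2(A − I + 1) = 2(25 − 24 + 1) = 4.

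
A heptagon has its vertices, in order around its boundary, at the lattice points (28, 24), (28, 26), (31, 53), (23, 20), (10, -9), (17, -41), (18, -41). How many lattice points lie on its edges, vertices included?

14

The number of boundary lattice points is Σ gcd(|Δx|,|Δy|) = gcd(0,2) + gcd(3,27) + gcd(8,33) + gcd(13,29) + gcd(7,32) + gcd(1,0) + gcd(10,65) = 2+3+1+1+1+1+5 = 14.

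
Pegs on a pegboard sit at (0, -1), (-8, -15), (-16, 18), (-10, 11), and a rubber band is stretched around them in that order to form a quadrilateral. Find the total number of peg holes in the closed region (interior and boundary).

By the shoelace formula, twice the signed area is |[0·(-15) − (-8)·(-1)] + [(-8)·18 − (-16)·(-15)] + [(-16)·11 − (-10)·18] + [(-10)·(-1) − 0·11]| = 378, so the area is 189.
Summing gcd(|Δx|,|Δy|) over the edges gives the boundary count: gcd(8,14) + gcd(8,33) + gcd(6,7) + gcd(10,12) = 2+1+1+2 = 6.
Pick's theorem gives I = A − B/2 + 1 = 189 − 6/2 + 1 = 187, so the closed region contains I + B = 187 + 6 = 193 lattice points.

193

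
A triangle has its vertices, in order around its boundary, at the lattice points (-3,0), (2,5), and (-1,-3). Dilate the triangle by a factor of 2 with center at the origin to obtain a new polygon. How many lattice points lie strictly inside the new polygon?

44

By the shoelace formula, twice the signed area is |((-3)·5 − 2·0) + (2·(-3) − (-1)·5) + ((-1)·0 − (-3)·(-3))| = 25, so the area is 12.5.
Summing gcd(|Δx|,|Δy|) over the edges gives the boundary count: gcd(5,5) + gcd(3,8) + gcd(2,3) = 5+1+1 = 7.
Scaling by 2 multiplies the area by 2² = 4 (so the new area is 50) and multiplies the boundary lattice-point count by 2, giving 14.
By Pick's theorem, the interior count of the dilated polygon is 50 − 14/2 + 1 = 44.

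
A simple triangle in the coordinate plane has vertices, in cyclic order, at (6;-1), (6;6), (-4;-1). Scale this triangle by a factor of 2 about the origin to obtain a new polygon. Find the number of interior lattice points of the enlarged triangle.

By the shoelace formula, twice the signed area is |(6·6 − 6·(-1)) + (6·(-1) − (-4)·6) + ((-4)·(-1) − 6·(-1))| = 70, so the area is 35.
The number of boundary lattice points is Σ gcd(|Δx|,|Δy|) = gcd(0,7) + gcd(10,7) + gcd(10,0) = 7+1+10 = 18.
Scaling by 2 multiplies the area by 2² = 4 (so the new area is 140) and multiplies the boundary lattice-point count by 2, giving 36.
By Pick's theorem, the interior count of the dilated polygon is 140 − 36/2 + 1 = 123.

123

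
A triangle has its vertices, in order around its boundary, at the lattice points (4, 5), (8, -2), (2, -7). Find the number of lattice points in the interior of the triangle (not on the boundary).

Using the shoelace formula, 2A = |[4·(-2) − 8·5] + [8·(-7) − 2·(-2)] + [2·5 − 4·(-7)]| = 62, so the area is 31.
Summing gcd(|Δx|,|Δy|) over the edges gives the boundary count: gcd(4,7) + gcd(6,5) + gcd(2,12) = 1+1+2 = 4.
Pick's theorem gives I = A − B/2 + 1 = 31 − 4/2 + 1 = 30.

30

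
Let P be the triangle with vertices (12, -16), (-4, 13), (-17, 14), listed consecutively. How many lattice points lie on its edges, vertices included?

3

Summing gcd(|Δx|,|Δy|) over the edges gives the boundary count: gcd(16,29) + gcd(13,1) + gcd(29,30) = 1+1+1 = 3.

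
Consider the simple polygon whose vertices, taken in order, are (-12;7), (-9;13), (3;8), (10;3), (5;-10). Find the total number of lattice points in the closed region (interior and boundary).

250

By the shoelace formula, twice the signed area is |((-12)·13 − (-9)·7) + ((-9)·8 − 3·13) + (3·3 − 10·8) + (10·(-10) − 5·3) + (5·7 − (-12)·(-10))| = 475, so the area is 237.5.
The number of boundary lattice points is Σ gcd(|Δx|,|Δy|) = gcd(3,6) + gcd(12,5) + gcd(7,5) + gcd(5,13) + gcd(17,17) = 3+1+1+1+17 = 23.
Pick's theorem gives I = A − B/2 + 1 = 237.5 − 23/2 + 1 = 227, so the closed region contains I + B = 227 + 23 = 250 lattice points.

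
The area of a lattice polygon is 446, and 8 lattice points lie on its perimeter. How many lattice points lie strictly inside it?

443

From Pick's theorem, I = A − B/2 + 1 = 446 − 8/2 + 1 = 443.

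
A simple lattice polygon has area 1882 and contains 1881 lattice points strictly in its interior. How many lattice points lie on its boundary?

4

Pick's theorem gives A = I + B/2 − 1, so B = 2(A − I + 1) = 2(1882 − 1881 + 1) = 4.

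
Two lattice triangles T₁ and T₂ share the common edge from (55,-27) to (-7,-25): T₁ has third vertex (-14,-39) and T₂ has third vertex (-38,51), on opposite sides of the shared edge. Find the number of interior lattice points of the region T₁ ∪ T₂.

2760

The union is the simple quadrilateral with vertices (55,-27), (-14,-39), (-7,-25), (-38,51) in order.
The shoelace formula gives twice the area as |(55·(-39) − (-14)·(-27)) + ((-14)·(-25) − (-7)·(-39)) + ((-7)·51 − (-38)·(-25)) + ((-38)·(-27) − 55·51)| = 5532, so the area is 2766.
Along each edge there are gcd(|Δx|,|Δy|)+1 lattice points, so counting each shared vertex once the boundary has gcd(69,12) + gcd(7,14) + gcd(31,76) + gcd(93,78) = 3+7+1+3 = 14.
By Pick's theorem I = A − B/2 + 1 = 2766 − 14/2 + 1 = 2760.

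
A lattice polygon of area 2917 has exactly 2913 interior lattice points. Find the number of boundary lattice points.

Pick's theorem gives A = I + B/2 − 1, so B = 2(A − I + 1) = 2(2917 − 2913 + 1) = 10.

10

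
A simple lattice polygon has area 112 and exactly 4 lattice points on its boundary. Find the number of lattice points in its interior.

From Pick's theorem, I = A − B/2 + 1 = 112 − 4/2 + 1 = 111.

111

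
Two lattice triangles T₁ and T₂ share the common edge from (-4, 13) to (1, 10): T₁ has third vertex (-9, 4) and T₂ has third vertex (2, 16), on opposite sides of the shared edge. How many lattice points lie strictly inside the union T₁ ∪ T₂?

44

The union is the simple quadrilateral with vertices (-4, 13), (-9, 4), (1, 10), (2, 16) in order.
Using the shoelace formula, 2A = |[(-4)·4 − (-9)·13] + [(-9)·10 − 1·4] + [1·16 − 2·10] + [2·13 − (-4)·16]| = 93, so the area is 93/2.
Along each edge there are gcd(|Δx|,|Δy|)+1 lattice points, so counting each shared vertex once the boundary has gcd(5,9) + gcd(10,6) + gcd(1,6) + gcd(6,3) = 1+2+1+3 = 7.
By Pick's theorem I = A − B/2 + 1 = 93/2 − 7/2 + 1 = 44.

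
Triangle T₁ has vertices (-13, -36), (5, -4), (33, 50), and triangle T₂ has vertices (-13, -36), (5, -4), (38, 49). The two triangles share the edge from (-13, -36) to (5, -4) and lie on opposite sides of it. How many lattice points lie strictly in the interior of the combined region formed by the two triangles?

The union is the simple quadrilateral with vertices (-13, -36), (33, 50), (5, -4), (38, 49) in order.
By the shoelace formula, twice the signed area is |((-13)·50 − 33·(-36)) + (33·(-4) − 5·50) + (5·49 − 38·(-4)) + (38·(-36) − (-13)·49)| = 178, so the area is 89.
Along each edge there are gcd(|Δx|,|Δy|)+1 lattice points, so counting each shared vertex once the boundary has gcd(46,86) + gcd(28,54) + gcd(33,53) + gcd(51,85) = 2+2+1+17 = 22.
By Pick's theorem I = A − B/2 + 1 = 89 − 22/2 + 1 = 79.

79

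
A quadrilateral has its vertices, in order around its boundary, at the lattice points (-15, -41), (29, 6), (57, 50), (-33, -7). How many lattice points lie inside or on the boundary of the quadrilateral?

2359

Using the shoelace formula, 2A = |((-15)·6 − 29·(-41)) + (29·50 − 57·6) + (57·(-7) − (-33)·50) + ((-33)·(-41) − (-15)·(-7))| = 4706, so the area is 2353.
Along each edge there are gcd(|Δx|,|Δy|)+1 lattice points, so counting each shared vertex once the boundary has gcd(44,47) + gcd(28,44) + gcd(90,57) + gcd(18,34) = 1+4+3+2 = 10.
Pick's theorem gives I = A − B/2 + 1 = 2353 − 10/2 + 1 = 2349, so the closed region contains I + B = 2349 + 10 = 2359 lattice points.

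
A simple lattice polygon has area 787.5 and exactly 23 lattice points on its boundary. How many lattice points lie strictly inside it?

777

Pick's theorem A = I + B/2 − 1 rearranges to I = A − B/2 + 1 = 787.5 − 23/2 + 1 = 777.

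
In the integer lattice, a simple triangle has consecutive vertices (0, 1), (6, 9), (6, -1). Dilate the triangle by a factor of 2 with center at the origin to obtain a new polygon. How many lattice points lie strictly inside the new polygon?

107

By the shoelace formula, twice the signed area is |[0·9 − 6·1] + [6·(-1) − 6·9] + [6·1 − 0·(-1)]| = 60, so the area is 30.
Summing gcd(|Δx|,|Δy|) over the edges gives the boundary count: gcd(6,8) + gcd(0,10) + gcd(6,2) = 2+10+2 = 14.
Scaling by 2 multiplies the area by 2² = 4 (so the new area is 120) and multiplies the boundary lattice-point count by 2, giving 28.
By Pick's theorem, the interior count of the dilated polygon is 120 − 28/2 + 1 = 107.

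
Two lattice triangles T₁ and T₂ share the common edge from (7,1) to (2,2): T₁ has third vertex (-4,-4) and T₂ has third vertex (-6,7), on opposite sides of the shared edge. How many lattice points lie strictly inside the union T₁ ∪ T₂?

23

The union is the simple quadrilateral with vertices (7,1), (-4,-4), (2,2), (-6,7) in order.
By the shoelace formula, twice the signed area is |[7·(-4) − (-4)·1] + [(-4)·2 − 2·(-4)] + [2·7 − (-6)·2] + [(-6)·1 − 7·7]| = 53, so the area is 53/2.
The number of boundary lattice points is Σ gcd(|Δx|,|Δy|) = gcd(11,5) + gcd(6,6) + gcd(8,5) + gcd(13,6) = 1+6+1+1 = 9.
By Pick's theorem I = A − B/2 + 1 = 53/2 − 9/2 + 1 = 23.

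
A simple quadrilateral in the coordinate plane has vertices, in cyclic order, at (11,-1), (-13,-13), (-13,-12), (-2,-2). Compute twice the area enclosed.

By the shoelace formula, twice the signed area is |[11·(-13) − (-13)·(-1)] + [(-13)·(-12) − (-13)·(-13)] + [(-13)·(-2) − (-2)·(-12)] + [(-2)·(-1) − 11·(-2)]| = 143, so the area is 143/2.

143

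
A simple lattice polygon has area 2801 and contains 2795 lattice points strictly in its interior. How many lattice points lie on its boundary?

14

Pick's theorem gives A = I + B/2 − 1, so B = 2(A − I + 1) = 2(2801 − 2795 + 1) = 14.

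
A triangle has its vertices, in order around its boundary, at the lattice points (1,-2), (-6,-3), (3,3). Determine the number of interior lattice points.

The shoelace formula gives twice the area as |(1·(-3) − (-6)·(-2)) + ((-6)·3 − 3·(-3)) + (3·(-2) − 1·3)| = 33, so the area is 16.5.
Along each edge there are gcd(|Δx|,|Δy|)+1 lattice points, so counting each shared vertex once the boundary has gcd(7,1) + gcd(9,6) + gcd(2,5) = 1+3+1 = 5.
Pick's theorem gives I = A − B/2 + 1 = 16.5 − 5/2 + 1 = 15.

15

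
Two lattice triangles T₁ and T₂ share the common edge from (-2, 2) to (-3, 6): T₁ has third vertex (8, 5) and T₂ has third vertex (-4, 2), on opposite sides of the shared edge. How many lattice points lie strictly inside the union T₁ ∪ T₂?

The union is the simple quadrilateral with vertices (-2, 2), (8, 5), (-3, 6), (-4, 2) in order.
By the shoelace formula, twice the signed area is |[(-2)·5 − 8·2] + [8·6 − (-3)·5] + [(-3)·2 − (-4)·6] + [(-4)·2 − (-2)·2]| = 51, so the area is 25.5.
Along each edge there are gcd(|Δx|,|Δy|)+1 lattice points, so counting each shared vertex once the boundary has gcd(10,3) + gcd(11,1) + gcd(1,4) + gcd(2,0) = 1+1+1+2 = 5.
By Pick's theorem I = A − B/2 + 1 = 25.5 − 5/2 + 1 = 24.

24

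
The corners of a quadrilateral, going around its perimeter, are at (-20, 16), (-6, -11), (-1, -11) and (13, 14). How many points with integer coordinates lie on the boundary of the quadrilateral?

Along each edge there are gcd(|Δx|,|Δy|)+1 lattice points, so counting each shared vertex once the boundary has gcd(14,27) + gcd(5,0) + gcd(14,25) + gcd(33,2) = 1+5+1+1 = 8.

8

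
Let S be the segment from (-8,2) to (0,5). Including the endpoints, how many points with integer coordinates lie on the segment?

2

The number of lattice points on a segment between lattice points is gcd(|Δx|,|Δy|) + 1 = gcd(8,3) + 1 = 1 + 1 = 2.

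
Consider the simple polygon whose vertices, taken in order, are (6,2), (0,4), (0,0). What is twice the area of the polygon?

By the shoelace formula, twice the signed area is |(6·4 − 0·2) + (0·0 − 0·4) + (0·2 − 6·0)| = 24, so the area is 12.

24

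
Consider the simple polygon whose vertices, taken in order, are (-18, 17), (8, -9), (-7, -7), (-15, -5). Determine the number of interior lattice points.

240

Using the shoelace formula, 2A = |[(-18)·(-9) − 8·17] + [8·(-7) − (-7)·(-9)] + [(-7)·(-5) − (-15)·(-7)] + [(-15)·17 − (-18)·(-5)]| = 508, so the area is 254.
Along each edge there are gcd(|Δx|,|Δy|)+1 lattice points, so counting each shared vertex once the boundary has gcd(26,26) + gcd(15,2) + gcd(8,2) + gcd(3,22) = 26+1+2+1 = 30.
By Pick's theorem A = I + B/2 − 1, so I = 254 − 30/2 + 1 = 240.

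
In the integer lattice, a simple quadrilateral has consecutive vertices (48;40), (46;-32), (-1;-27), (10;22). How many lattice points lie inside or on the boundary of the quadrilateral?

By the shoelace formula, twice the signed area is |[48·(-32) − 46·40] + [46·(-27) − (-1)·(-32)] + [(-1)·22 − 10·(-27)] + [10·40 − 48·22]| = 5058, so the area is 2529.
Along each edge there are gcd(|Δx|,|Δy|)+1 lattice points, so counting each shared vertex once the boundary has gcd(2,72) + gcd(47,5) + gcd(11,49) + gcd(38,18) = 2+1+1+2 = 6.
Pick's theorem gives I = A − B/2 + 1 = 2529 − 6/2 + 1 = 2527, so the closed region contains I + B = 2527 + 6 = 2533 lattice points.

2533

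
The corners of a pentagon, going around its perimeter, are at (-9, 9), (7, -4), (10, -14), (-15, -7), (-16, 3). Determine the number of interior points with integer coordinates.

The shoelace formula gives twice the area as |((-9)·(-4) − 7·9) + (7·(-14) − 10·(-4)) + (10·(-7) − (-15)·(-14)) + ((-15)·3 − (-16)·(-7)) + ((-16)·9 − (-9)·3)| = 639, so the area is 639/2.
Summing gcd(|Δx|,|Δy|) over the edges gives the boundary count: gcd(16,13) + gcd(3,10) + gcd(25,7) + gcd(1,10) + gcd(7,6) = 1+1+1+1+1 = 5.
Pick's theorem gives I = A − B/2 + 1 = 639/2 − 5/2 + 1 = 318.

318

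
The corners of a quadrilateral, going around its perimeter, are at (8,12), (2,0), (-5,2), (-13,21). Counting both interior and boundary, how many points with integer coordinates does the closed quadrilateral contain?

218

Using the shoelace formula, 2A = |[8·0 − 2·12] + [2·2 − (-5)·0] + [(-5)·21 − (-13)·2] + [(-13)·12 − 8·21]| = 423, so the area is 423/2.
Along each edge there are gcd(|Δx|,|Δy|)+1 lattice points, so counting each shared vertex once the boundary has gcd(6,12) + gcd(7,2) + gcd(8,19) + gcd(21,9) = 6+1+1+3 = 11.
Pick's theorem gives I = A − B/2 + 1 = 423/2 − 11/2 + 1 = 207, so the closed region contains I + B = 207 + 11 = 218 lattice points.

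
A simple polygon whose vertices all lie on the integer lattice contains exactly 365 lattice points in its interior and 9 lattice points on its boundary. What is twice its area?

By Pick's theorem, A = I + B/2 − 1 = 365 + 9/2 − 1 = 737/2.
Hence 2A = 737.

737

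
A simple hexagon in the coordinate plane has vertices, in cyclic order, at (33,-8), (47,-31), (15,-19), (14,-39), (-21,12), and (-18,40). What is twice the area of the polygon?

3845

By the shoelace formula, twice the signed area is |(33·(-31) − 47·(-8)) + (47·(-19) − 15·(-31)) + (15·(-39) − 14·(-19)) + (14·12 − (-21)·(-39)) + ((-21)·40 − (-18)·12) + ((-18)·(-8) − 33·40)| = 3845, so the area is 1922.5.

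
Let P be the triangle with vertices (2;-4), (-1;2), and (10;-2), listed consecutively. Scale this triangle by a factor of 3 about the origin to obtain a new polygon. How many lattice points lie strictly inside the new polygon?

Using the shoelace formula, 2A = |[2·2 − (-1)·(-4)] + [(-1)·(-2) − 10·2] + [10·(-4) − 2·(-2)]| = 54, so the area is 27.
Along each edge there are gcd(|Δx|,|Δy|)+1 lattice points, so counting each shared vertex once the boundary has gcd(3,6) + gcd(11,4) + gcd(8,2) = 3+1+2 = 6.
Scaling by 3 multiplies the area by 3² = 9 (so the new area is 243) and multiplies the boundary lattice-point count by 3, giving 18.
By Pick's theorem, the interior count of the dilated polygon is 243 − 18/2 + 1 = 235.

235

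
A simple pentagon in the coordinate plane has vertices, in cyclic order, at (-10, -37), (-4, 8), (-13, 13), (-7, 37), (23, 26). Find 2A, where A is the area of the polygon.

Using the shoelace formula, 2A = |((-10)·8 − (-4)·(-37)) + ((-4)·13 − (-13)·8) + ((-13)·37 − (-7)·13) + ((-7)·26 − 23·37) + (23·(-37) − (-10)·26)| = 2190, so the area is 1095.

2190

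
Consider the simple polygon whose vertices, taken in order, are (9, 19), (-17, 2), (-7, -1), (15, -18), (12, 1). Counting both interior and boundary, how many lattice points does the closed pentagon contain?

The shoelace formula gives twice the area as |[9·2 − (-17)·19] + [(-17)·(-1) − (-7)·2] + [(-7)·(-18) − 15·(-1)] + [15·1 − 12·(-18)] + [12·19 − 9·1]| = 963, so the area is 481.5.
Along each edge there are gcd(|Δx|,|Δy|)+1 lattice points, so counting each shared vertex once the boundary has gcd(26,17) + gcd(10,3) + gcd(22,17) + gcd(3,19) + gcd(3,18) = 1+1+1+1+3 = 7.
Pick's theorem gives I = A − B/2 + 1 = 481.5 − 7/2 + 1 = 479, so the closed region contains I + B = 479 + 7 = 486 lattice points.

486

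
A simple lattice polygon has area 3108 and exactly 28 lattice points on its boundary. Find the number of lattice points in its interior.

From Pick's theorem, I = A − B/2 + 1 = 3108 − 28/2 + 1 = 3095.

3095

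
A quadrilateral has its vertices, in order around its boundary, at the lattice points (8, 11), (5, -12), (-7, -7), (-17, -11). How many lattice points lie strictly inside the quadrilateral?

The shoelace formula gives twice the area as |(8·(-12) − 5·11) + (5·(-7) − (-7)·(-12)) + ((-7)·(-11) − (-17)·(-7)) + ((-17)·11 − 8·(-11))| = 411, so the area is 411/2.
Along each edge there are gcd(|Δx|,|Δy|)+1 lattice points, so counting each shared vertex once the boundary has gcd(3,23) + gcd(12,5) + gcd(10,4) + gcd(25,22) = 1+1+2+1 = 5.
By Pick's theorem A = I + B/2 − 1, so I = 411/2 − 5/2 + 1 = 204.

204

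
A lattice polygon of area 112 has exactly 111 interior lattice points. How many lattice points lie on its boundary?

Pick's theorem gives A = I + B/2 − 1, so B = 2(A − I + 1) = 2(112 − 111 + 1) = 4.

4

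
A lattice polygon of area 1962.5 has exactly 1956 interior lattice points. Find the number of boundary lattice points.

15

Pick's theorem gives A = I + B/2 − 1, so B = 2(A − I + 1) = 2(1962.5 − 1956 + 1) = 15.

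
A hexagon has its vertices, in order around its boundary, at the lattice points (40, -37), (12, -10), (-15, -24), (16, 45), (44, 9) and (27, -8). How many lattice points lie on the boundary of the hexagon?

Along each edge there are gcd(|Δx|,|Δy|)+1 lattice points, so counting each shared vertex once the boundary has gcd(28,27) + gcd(27,14) + gcd(31,69) + gcd(28,36) + gcd(17,17) + gcd(13,29) = 1+1+1+4+17+1 = 25.

25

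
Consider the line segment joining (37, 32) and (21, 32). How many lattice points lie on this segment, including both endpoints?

The number of lattice points on a segment between lattice points is gcd(|Δx|,|Δy|) + 1 = gcd(16,0) + 1 = 16 + 1 = 17.

17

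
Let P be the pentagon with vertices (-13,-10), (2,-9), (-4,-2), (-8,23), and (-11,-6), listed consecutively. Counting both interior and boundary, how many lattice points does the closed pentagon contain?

By the shoelace formula, twice the signed area is |[(-13)·(-9) − 2·(-10)] + [2·(-2) − (-4)·(-9)] + [(-4)·23 − (-8)·(-2)] + [(-8)·(-6) − (-11)·23] + [(-11)·(-10) − (-13)·(-6)]| = 322, so the area is 161.
Along each edge there are gcd(|Δx|,|Δy|)+1 lattice points, so counting each shared vertex once the boundary has gcd(15,1) + gcd(6,7) + gcd(4,25) + gcd(3,29) + gcd(2,4) = 1+1+1+1+2 = 6.
Pick's theorem gives I = A − B/2 + 1 = 161 − 6/2 + 1 = 159, so the closed region contains I + B = 159 + 6 = 165 lattice points.

165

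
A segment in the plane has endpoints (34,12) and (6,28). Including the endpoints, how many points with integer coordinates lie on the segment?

The number of lattice points on a segment between lattice points is gcd(|Δx|,|Δy|) + 1 = gcd(28,16) + 1 = 4 + 1 = 5.

5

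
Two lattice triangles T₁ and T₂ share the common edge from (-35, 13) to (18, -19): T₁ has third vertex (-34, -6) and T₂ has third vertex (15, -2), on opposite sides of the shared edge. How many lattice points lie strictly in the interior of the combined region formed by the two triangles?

881

The union is the simple quadrilateral with vertices (-35, 13), (-34, -6), (18, -19), (15, -2) in order.
Using the shoelace formula, 2A = |((-35)·(-6) − (-34)·13) + ((-34)·(-19) − 18·(-6)) + (18·(-2) − 15·(-19)) + (15·13 − (-35)·(-2))| = 1780, so the area is 890.
Summing gcd(|Δx|,|Δy|) over the edges gives the boundary count: gcd(1,19) + gcd(52,13) + gcd(3,17) + gcd(50,15) = 1+13+1+5 = 20.
By Pick's theorem I = A − B/2 + 1 = 890 − 20/2 + 1 = 881.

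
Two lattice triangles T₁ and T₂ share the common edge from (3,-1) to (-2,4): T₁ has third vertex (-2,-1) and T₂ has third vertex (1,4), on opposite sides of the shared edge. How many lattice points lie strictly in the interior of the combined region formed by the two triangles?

The union is the simple quadrilateral with vertices (3,-1), (-2,-1), (-2,4), (1,4) in order.
By the shoelace formula, twice the signed area is |(3·(-1) − (-2)·(-1)) + ((-2)·4 − (-2)·(-1)) + ((-2)·4 − 1·4) + (1·(-1) − 3·4)| = 40, so the area is 20.
Along each edge there are gcd(|Δx|,|Δy|)+1 lattice points, so counting each shared vertex once the boundary has gcd(5,0) + gcd(0,5) + gcd(3,0) + gcd(2,5) = 5+5+3+1 = 14.
By Pick's theorem I = A − B/2 + 1 = 20 − 14/2 + 1 = 14.

14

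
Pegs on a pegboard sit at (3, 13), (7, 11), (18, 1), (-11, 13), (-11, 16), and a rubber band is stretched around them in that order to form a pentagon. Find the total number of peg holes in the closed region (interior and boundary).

119

The shoelace formula gives twice the area as |(3·11 − 7·13) + (7·1 − 18·11) + (18·13 − (-11)·1) + ((-11)·16 − (-11)·13) + ((-11)·13 − 3·16)| = 228, so the area is 114.
Summing gcd(|Δx|,|Δy|) over the edges gives the boundary count: gcd(4,2) + gcd(11,10) + gcd(29,12) + gcd(0,3) + gcd(14,3) = 2+1+1+3+1 = 8.
Pick's theorem gives I = A − B/2 + 1 = 114 − 8/2 + 1 = 111, so the closed region contains I + B = 111 + 8 = 119 lattice points.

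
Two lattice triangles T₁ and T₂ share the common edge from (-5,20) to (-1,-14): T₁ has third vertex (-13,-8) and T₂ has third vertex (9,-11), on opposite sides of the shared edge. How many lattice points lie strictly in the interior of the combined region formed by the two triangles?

363

The union is the simple quadrilateral with vertices (-5,20), (-13,-8), (-1,-14), (9,-11) in order.
The shoelace formula gives twice the area as |[(-5)·(-8) − (-13)·20] + [(-13)·(-14) − (-1)·(-8)] + [(-1)·(-11) − 9·(-14)] + [9·20 − (-5)·(-11)]| = 736, so the area is 368.
Along each edge there are gcd(|Δx|,|Δy|)+1 lattice points, so counting each shared vertex once the boundary has gcd(8,28) + gcd(12,6) + gcd(10,3) + gcd(14,31) = 4+6+1+1 = 12.
By Pick's theorem I = A − B/2 + 1 = 368 − 12/2 + 1 = 363.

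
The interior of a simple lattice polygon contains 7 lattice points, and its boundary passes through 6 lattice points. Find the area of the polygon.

9

Pick's theorem states A = I + B/2 − 1, so A = 7 + 6/2 − 1 = 9.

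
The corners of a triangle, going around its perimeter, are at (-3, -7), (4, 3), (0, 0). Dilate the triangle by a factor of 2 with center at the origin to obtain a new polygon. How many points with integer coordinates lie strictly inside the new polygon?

36

Using the shoelace formula, 2A = |((-3)·3 − 4·(-7)) + (4·0 − 0·3) + (0·(-7) − (-3)·0)| = 19, so the area is 9.5.
The number of boundary lattice points is Σ gcd(|Δx|,|Δy|) = gcd(7,10) + gcd(4,3) + gcd(3,7) = 1+1+1 = 3.
Scaling by 2 multiplies the area by 2² = 4 (so the new area is 38) and multiplies the boundary lattice-point count by 2, giving 6.
By Pick's theorem, the interior count of the dilated polygon is 38 − 6/2 + 1 = 36.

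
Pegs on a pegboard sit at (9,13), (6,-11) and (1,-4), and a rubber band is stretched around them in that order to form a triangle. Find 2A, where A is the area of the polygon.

By the shoelace formula, twice the signed area is |(9·(-11) − 6·13) + (6·(-4) − 1·(-11)) + (1·13 − 9·(-4))| = 141, so the area is 141/2.

141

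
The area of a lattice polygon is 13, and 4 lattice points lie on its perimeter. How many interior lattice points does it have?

12

From Pick's theorem, I = A − B/2 + 1 = 13 − 4/2 + 1 = 12.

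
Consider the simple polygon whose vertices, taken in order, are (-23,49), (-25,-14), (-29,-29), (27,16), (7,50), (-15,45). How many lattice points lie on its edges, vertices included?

10

Along each edge there are gcd(|Δx|,|Δy|)+1 lattice points, so counting each shared vertex once the boundary has gcd(2,63) + gcd(4,15) + gcd(56,45) + gcd(20,34) + gcd(22,5) + gcd(8,4) = 1+1+1+2+1+4 = 10.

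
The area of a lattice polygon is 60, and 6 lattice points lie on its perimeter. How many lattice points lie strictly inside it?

58

Pick's theorem A = I + B/2 − 1 rearranges to I = A − B/2 + 1 = 60 − 6/2 + 1 = 58.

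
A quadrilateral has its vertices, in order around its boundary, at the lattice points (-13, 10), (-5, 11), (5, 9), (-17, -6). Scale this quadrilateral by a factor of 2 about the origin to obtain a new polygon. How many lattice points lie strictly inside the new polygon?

The shoelace formula gives twice the area as |((-13)·11 − (-5)·10) + ((-5)·9 − 5·11) + (5·(-6) − (-17)·9) + ((-17)·10 − (-13)·(-6))| = 318, so the area is 159.
The number of boundary lattice points is Σ gcd(|Δx|,|Δy|) = gcd(8,1) + gcd(10,2) + gcd(22,15) + gcd(4,16) = 1+2+1+4 = 8.
Scaling by 2 multiplies the area by 2² = 4 (so the new area is 636) and multiplies the boundary lattice-point count by 2, giving 16.
By Pick's theorem, the interior count of the dilated polygon is 636 − 16/2 + 1 = 629.

629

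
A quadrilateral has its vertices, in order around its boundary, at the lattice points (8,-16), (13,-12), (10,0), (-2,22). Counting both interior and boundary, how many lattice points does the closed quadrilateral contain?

Using the shoelace formula, 2A = |(8·(-12) − 13·(-16)) + (13·0 − 10·(-12)) + (10·22 − (-2)·0) + ((-2)·(-16) − 8·22)| = 308, so the area is 154.
The number of boundary lattice points is Σ gcd(|Δx|,|Δy|) = gcd(5,4) + gcd(3,12) + gcd(12,22) + gcd(10,38) = 1+3+2+2 = 8.
Pick's theorem gives I = A − B/2 + 1 = 154 − 8/2 + 1 = 151, so the closed region contains I + B = 151 + 8 = 159 lattice points.

159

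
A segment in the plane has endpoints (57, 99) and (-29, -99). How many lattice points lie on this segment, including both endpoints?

3

The number of lattice points on a segment between lattice points is gcd(|Δx|,|Δy|) + 1 = gcd(86,198) + 1 = 2 + 1 = 3.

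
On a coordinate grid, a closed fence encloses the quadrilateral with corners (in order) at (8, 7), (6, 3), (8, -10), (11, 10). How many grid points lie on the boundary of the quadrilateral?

The number of boundary lattice points is Σ gcd(|Δx|,|Δy|) = gcd(2,4) + gcd(2,13) + gcd(3,20) + gcd(3,3) = 2+1+1+3 = 7.

7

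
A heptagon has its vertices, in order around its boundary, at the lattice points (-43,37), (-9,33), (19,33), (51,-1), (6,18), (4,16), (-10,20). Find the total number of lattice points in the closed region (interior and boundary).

By the shoelace formula, twice the signed area is |((-43)·33 − (-9)·37) + ((-9)·33 − 19·33) + (19·(-1) − 51·33) + (51·18 − 6·(-1)) + (6·16 − 4·18) + (4·20 − (-10)·16) + ((-10)·37 − (-43)·20)| = 2034, so the area is 1017.
Along each edge there are gcd(|Δx|,|Δy|)+1 lattice points, so counting each shared vertex once the boundary has gcd(34,4) + gcd(28,0) + gcd(32,34) + gcd(45,19) + gcd(2,2) + gcd(14,4) + gcd(33,17) = 2+28+2+1+2+2+1 = 38.
Pick's theorem gives I = A − B/2 + 1 = 1017 − 38/2 + 1 = 999, so the closed region contains I + B = 999 + 38 = 1037 lattice points.

1037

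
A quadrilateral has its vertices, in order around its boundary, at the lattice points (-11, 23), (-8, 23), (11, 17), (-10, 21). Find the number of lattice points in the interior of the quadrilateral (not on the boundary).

26

The shoelace formula gives twice the area as |[(-11)·23 − (-8)·23] + [(-8)·17 − 11·23] + [11·21 − (-10)·17] + [(-10)·23 − (-11)·21]| = 56, so the area is 28.
The number of boundary lattice points is Σ gcd(|Δx|,|Δy|) = gcd(3,0) + gcd(19,6) + gcd(21,4) + gcd(1,2) = 3+1+1+1 = 6.
Pick's theorem gives I = A − B/2 + 1 = 28 − 6/2 + 1 = 26.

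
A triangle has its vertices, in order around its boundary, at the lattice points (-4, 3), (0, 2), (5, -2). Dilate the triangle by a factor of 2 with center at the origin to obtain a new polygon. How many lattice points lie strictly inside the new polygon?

Using the shoelace formula, 2A = |[(-4)·2 − 0·3] + [0·(-2) − 5·2] + [5·3 − (-4)·(-2)]| = 11, so the area is 5.5.
Along each edge there are gcd(|Δx|,|Δy|)+1 lattice points, so counting each shared vertex once the boundary has gcd(4,1) + gcd(5,4) + gcd(9,5) = 1+1+1 = 3.
Scaling by 2 multiplies the area by 2² = 4 (so the new area is 22) and multiplies the boundary lattice-point count by 2, giving 6.
By Pick's theorem, the interior count of the dilated polygon is 22 − 6/2 + 1 = 20.

20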